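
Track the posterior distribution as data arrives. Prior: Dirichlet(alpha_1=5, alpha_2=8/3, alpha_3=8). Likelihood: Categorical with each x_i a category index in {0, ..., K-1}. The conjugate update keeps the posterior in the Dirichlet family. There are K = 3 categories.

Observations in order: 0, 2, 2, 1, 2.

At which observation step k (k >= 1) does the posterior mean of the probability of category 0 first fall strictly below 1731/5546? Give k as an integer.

k = 4

obs 1: x=0 → posterior Dirichlet(6, 8/3, 8)
obs 2: x=2 → posterior Dirichlet(6, 8/3, 9)
obs 3: x=2 → posterior Dirichlet(6, 8/3, 10)
obs 4: x=1 → posterior Dirichlet(6, 11/3, 10)
obs 5: x=2 → posterior Dirichlet(6, 11/3, 11)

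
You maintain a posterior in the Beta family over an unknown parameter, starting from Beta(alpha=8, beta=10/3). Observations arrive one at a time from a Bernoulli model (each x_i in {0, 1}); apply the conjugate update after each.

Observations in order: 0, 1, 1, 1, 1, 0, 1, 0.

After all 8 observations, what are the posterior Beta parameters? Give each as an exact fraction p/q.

alpha=13, beta=19/3

obs 1: x=0 → posterior Beta(8, 13/3)
obs 2: x=1 → posterior Beta(9, 13/3)
obs 3: x=1 → posterior Beta(10, 13/3)
obs 4: x=1 → posterior Beta(11, 13/3)
obs 5: x=1 → posterior Beta(12, 13/3)
obs 6: x=0 → posterior Beta(12, 16/3)
obs 7: x=1 → posterior Beta(13, 16/3)
obs 8: x=0 → posterior Beta(13, 19/3)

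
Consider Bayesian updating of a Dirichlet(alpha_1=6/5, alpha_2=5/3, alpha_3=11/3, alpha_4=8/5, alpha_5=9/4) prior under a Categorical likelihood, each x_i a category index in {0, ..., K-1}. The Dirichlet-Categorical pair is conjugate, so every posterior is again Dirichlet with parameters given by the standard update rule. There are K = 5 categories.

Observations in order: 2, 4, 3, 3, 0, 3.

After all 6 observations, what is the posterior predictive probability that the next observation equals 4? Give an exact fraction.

obs 1: x=2 → posterior Dirichlet(6/5, 5/3, 14/3, 8/5, 9/4)
obs 2: x=4 → posterior Dirichlet(6/5, 5/3, 14/3, 8/5, 13/4)
obs 3: x=3 → posterior Dirichlet(6/5, 5/3, 14/3, 13/5, 13/4)
obs 4: x=3 → posterior Dirichlet(6/5, 5/3, 14/3, 18/5, 13/4)
obs 5: x=0 → posterior Dirichlet(11/5, 5/3, 14/3, 18/5, 13/4)
obs 6: x=3 → posterior Dirichlet(11/5, 5/3, 14/3, 23/5, 13/4)

195/983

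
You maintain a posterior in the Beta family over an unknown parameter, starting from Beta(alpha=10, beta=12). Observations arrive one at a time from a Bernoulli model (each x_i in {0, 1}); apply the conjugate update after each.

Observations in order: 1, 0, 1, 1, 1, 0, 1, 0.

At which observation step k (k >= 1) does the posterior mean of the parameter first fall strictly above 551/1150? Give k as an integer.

k = 3

obs 1: x=1 → posterior Beta(11, 12)
obs 2: x=0 → posterior Beta(11, 13)
obs 3: x=1 → posterior Beta(12, 13)
obs 4: x=1 → posterior Beta(13, 13)
obs 5: x=1 → posterior Beta(14, 13)
obs 6: x=0 → posterior Beta(14, 14)
obs 7: x=1 → posterior Beta(15, 14)
obs 8: x=0 → posterior Beta(15, 15)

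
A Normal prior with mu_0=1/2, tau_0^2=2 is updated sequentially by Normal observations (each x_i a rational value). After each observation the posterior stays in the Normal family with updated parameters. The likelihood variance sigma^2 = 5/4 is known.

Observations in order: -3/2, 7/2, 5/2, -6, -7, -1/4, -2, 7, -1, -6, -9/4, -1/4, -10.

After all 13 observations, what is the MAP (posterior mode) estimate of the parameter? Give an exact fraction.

-367/218

obs 1: x=-3/2 → posterior Normal(-19/26, 10/13)
obs 2: x=7/2 → posterior Normal(37/42, 10/21)
obs 3: x=5/2 → posterior Normal(77/58, 10/29)
obs 4: x=-6 → posterior Normal(-19/74, 10/37)
obs 5: x=-7 → posterior Normal(-131/90, 2/9)
obs 6: x=-1/4 → posterior Normal(-135/106, 10/53)
obs 7: x=-2 → posterior Normal(-167/122, 10/61)
obs 8: x=7 → posterior Normal(-55/138, 10/69)
obs 9: x=-1 → posterior Normal(-71/154, 10/77)
obs 10: x=-6 → posterior Normal(-167/170, 2/17)
obs 11: x=-9/4 → posterior Normal(-203/186, 10/93)
obs 12: x=-1/4 → posterior Normal(-207/202, 10/101)
obs 13: x=-10 → posterior Normal(-367/218, 10/109)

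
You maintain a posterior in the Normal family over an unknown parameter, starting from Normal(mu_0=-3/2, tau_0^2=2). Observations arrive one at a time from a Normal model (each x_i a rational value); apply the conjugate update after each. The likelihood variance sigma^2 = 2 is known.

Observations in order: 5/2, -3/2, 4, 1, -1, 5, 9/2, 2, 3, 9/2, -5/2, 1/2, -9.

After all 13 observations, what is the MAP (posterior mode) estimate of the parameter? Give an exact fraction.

obs 1: x=5/2 → posterior Normal(1/2, 1)
obs 2: x=-3/2 → posterior Normal(-1/6, 2/3)
obs 3: x=4 → posterior Normal(7/8, 1/2)
obs 4: x=1 → posterior Normal(9/10, 2/5)
obs 5: x=-1 → posterior Normal(7/12, 1/3)
obs 6: x=5 → posterior Normal(17/14, 2/7)
obs 7: x=9/2 → posterior Normal(13/8, 1/4)
obs 8: x=2 → posterior Normal(5/3, 2/9)
obs 9: x=3 → posterior Normal(9/5, 1/5)
obs 10: x=9/2 → posterior Normal(45/22, 2/11)
obs 11: x=-5/2 → posterior Normal(5/3, 1/6)
obs 12: x=1/2 → posterior Normal(41/26, 2/13)
obs 13: x=-9 → posterior Normal(23/28, 1/7)

23/28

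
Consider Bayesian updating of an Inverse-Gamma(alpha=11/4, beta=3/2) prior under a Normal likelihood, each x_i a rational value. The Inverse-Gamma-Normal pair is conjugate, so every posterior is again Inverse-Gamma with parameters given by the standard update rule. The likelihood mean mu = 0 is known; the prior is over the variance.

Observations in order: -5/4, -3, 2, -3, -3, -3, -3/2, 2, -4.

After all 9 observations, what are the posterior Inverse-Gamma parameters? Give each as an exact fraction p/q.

alpha=29/4, beta=1069/32

obs 1: x=-5/4 → posterior Inverse-Gamma(13/4, 73/32)
obs 2: x=-3 → posterior Inverse-Gamma(15/4, 217/32)
obs 3: x=2 → posterior Inverse-Gamma(17/4, 281/32)
obs 4: x=-3 → posterior Inverse-Gamma(19/4, 425/32)
obs 5: x=-3 → posterior Inverse-Gamma(21/4, 569/32)
obs 6: x=-3 → posterior Inverse-Gamma(23/4, 713/32)
obs 7: x=-3/2 → posterior Inverse-Gamma(25/4, 749/32)
obs 8: x=2 → posterior Inverse-Gamma(27/4, 813/32)
obs 9: x=-4 → posterior Inverse-Gamma(29/4, 1069/32)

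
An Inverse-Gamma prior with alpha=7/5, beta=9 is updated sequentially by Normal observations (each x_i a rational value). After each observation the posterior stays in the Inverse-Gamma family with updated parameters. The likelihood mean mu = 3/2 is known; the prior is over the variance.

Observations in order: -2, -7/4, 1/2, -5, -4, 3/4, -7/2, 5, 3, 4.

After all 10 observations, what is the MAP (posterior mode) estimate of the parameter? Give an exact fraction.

6425/592

obs 1: x=-2 → posterior Inverse-Gamma(19/10, 121/8)
obs 2: x=-7/4 → posterior Inverse-Gamma(12/5, 653/32)
obs 3: x=1/2 → posterior Inverse-Gamma(29/10, 669/32)
obs 4: x=-5 → posterior Inverse-Gamma(17/5, 1345/32)
obs 5: x=-4 → posterior Inverse-Gamma(39/10, 1829/32)
obs 6: x=3/4 → posterior Inverse-Gamma(22/5, 919/16)
obs 7: x=-7/2 → posterior Inverse-Gamma(49/10, 1119/16)
obs 8: x=5 → posterior Inverse-Gamma(27/5, 1217/16)
obs 9: x=3 → posterior Inverse-Gamma(59/10, 1235/16)
obs 10: x=4 → posterior Inverse-Gamma(32/5, 1285/16)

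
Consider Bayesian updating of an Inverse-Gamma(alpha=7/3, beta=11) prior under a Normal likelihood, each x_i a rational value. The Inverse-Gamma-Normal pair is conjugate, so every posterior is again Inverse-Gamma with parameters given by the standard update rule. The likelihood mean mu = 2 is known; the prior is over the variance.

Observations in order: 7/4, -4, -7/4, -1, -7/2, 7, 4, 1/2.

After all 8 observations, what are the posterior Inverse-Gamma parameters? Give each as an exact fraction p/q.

obs 1: x=7/4 → posterior Inverse-Gamma(17/6, 353/32)
obs 2: x=-4 → posterior Inverse-Gamma(10/3, 929/32)
obs 3: x=-7/4 → posterior Inverse-Gamma(23/6, 577/16)
obs 4: x=-1 → posterior Inverse-Gamma(13/3, 649/16)
obs 5: x=-7/2 → posterior Inverse-Gamma(29/6, 891/16)
obs 6: x=7 → posterior Inverse-Gamma(16/3, 1091/16)
obs 7: x=4 → posterior Inverse-Gamma(35/6, 1123/16)
obs 8: x=1/2 → posterior Inverse-Gamma(19/3, 1141/16)

alpha=19/3, beta=1141/16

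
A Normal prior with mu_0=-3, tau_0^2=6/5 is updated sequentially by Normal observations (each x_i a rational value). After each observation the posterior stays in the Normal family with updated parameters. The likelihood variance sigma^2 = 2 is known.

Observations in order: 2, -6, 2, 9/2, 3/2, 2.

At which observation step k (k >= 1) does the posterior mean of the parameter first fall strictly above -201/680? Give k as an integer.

k = 5

obs 1: x=2 → posterior Normal(-9/8, 3/4)
obs 2: x=-6 → posterior Normal(-27/11, 6/11)
obs 3: x=2 → posterior Normal(-3/2, 3/7)
obs 4: x=9/2 → posterior Normal(-15/34, 6/17)
obs 5: x=3/2 → posterior Normal(-3/20, 3/10)
obs 6: x=2 → posterior Normal(3/23, 6/23)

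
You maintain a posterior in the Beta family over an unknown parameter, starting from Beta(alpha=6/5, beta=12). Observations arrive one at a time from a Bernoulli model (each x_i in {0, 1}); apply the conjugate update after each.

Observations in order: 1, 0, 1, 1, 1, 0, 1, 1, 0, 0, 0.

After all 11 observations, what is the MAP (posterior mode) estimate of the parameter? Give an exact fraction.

obs 1: x=1 → posterior Beta(11/5, 12)
obs 2: x=0 → posterior Beta(11/5, 13)
obs 3: x=1 → posterior Beta(16/5, 13)
obs 4: x=1 → posterior Beta(21/5, 13)
obs 5: x=1 → posterior Beta(26/5, 13)
obs 6: x=0 → posterior Beta(26/5, 14)
obs 7: x=1 → posterior Beta(31/5, 14)
obs 8: x=1 → posterior Beta(36/5, 14)
obs 9: x=0 → posterior Beta(36/5, 15)
obs 10: x=0 → posterior Beta(36/5, 16)
obs 11: x=0 → posterior Beta(36/5, 17)

31/111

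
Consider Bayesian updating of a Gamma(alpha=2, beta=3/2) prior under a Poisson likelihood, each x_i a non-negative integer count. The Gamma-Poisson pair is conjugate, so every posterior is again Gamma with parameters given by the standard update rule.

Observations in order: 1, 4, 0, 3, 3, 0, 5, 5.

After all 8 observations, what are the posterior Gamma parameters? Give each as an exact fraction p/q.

alpha=23, beta=19/2

obs 1: x=1 → posterior Gamma(3, 5/2)
obs 2: x=4 → posterior Gamma(7, 7/2)
obs 3: x=0 → posterior Gamma(7, 9/2)
obs 4: x=3 → posterior Gamma(10, 11/2)
obs 5: x=3 → posterior Gamma(13, 13/2)
obs 6: x=0 → posterior Gamma(13, 15/2)
obs 7: x=5 → posterior Gamma(18, 17/2)
obs 8: x=5 → posterior Gamma(23, 19/2)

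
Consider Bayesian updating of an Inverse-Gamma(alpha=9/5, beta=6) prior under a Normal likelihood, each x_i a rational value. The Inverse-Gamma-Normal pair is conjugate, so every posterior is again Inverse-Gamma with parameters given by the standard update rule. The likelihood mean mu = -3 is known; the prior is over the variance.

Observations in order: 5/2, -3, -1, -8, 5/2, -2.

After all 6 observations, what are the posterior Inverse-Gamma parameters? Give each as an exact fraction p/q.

obs 1: x=5/2 → posterior Inverse-Gamma(23/10, 169/8)
obs 2: x=-3 → posterior Inverse-Gamma(14/5, 169/8)
obs 3: x=-1 → posterior Inverse-Gamma(33/10, 185/8)
obs 4: x=-8 → posterior Inverse-Gamma(19/5, 285/8)
obs 5: x=5/2 → posterior Inverse-Gamma(43/10, 203/4)
obs 6: x=-2 → posterior Inverse-Gamma(24/5, 205/4)

alpha=24/5, beta=205/4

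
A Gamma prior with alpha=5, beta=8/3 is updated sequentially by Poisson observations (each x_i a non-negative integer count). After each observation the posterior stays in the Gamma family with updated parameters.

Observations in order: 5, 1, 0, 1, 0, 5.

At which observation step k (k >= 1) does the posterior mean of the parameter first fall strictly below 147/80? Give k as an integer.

obs 1: x=5 → posterior Gamma(10, 11/3)
obs 2: x=1 → posterior Gamma(11, 14/3)
obs 3: x=0 → posterior Gamma(11, 17/3)
obs 4: x=1 → posterior Gamma(12, 20/3)
obs 5: x=0 → posterior Gamma(12, 23/3)
obs 6: x=5 → posterior Gamma(17, 26/3)

k = 4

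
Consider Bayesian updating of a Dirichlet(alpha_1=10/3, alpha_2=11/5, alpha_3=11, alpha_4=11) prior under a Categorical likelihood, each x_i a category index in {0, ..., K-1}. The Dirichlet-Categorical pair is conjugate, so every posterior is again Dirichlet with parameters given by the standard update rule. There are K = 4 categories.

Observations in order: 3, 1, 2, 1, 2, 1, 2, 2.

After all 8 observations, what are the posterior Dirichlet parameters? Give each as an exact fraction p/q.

alpha_1=10/3, alpha_2=26/5, alpha_3=15, alpha_4=12

obs 1: x=3 → posterior Dirichlet(10/3, 11/5, 11, 12)
obs 2: x=1 → posterior Dirichlet(10/3, 16/5, 11, 12)
obs 3: x=2 → posterior Dirichlet(10/3, 16/5, 12, 12)
obs 4: x=1 → posterior Dirichlet(10/3, 21/5, 12, 12)
obs 5: x=2 → posterior Dirichlet(10/3, 21/5, 13, 12)
obs 6: x=1 → posterior Dirichlet(10/3, 26/5, 13, 12)
obs 7: x=2 → posterior Dirichlet(10/3, 26/5, 14, 12)
obs 8: x=2 → posterior Dirichlet(10/3, 26/5, 15, 12)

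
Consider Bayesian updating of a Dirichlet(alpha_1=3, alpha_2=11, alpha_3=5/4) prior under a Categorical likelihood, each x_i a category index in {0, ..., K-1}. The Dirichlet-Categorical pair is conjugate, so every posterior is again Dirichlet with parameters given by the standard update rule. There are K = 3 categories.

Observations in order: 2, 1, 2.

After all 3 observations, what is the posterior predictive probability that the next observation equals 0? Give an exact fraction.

obs 1: x=2 → posterior Dirichlet(3, 11, 9/4)
obs 2: x=1 → posterior Dirichlet(3, 12, 9/4)
obs 3: x=2 → posterior Dirichlet(3, 12, 13/4)

12/73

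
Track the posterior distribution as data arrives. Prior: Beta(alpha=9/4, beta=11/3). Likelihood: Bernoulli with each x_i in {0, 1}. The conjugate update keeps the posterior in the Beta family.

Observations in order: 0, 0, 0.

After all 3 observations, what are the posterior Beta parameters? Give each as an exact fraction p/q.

obs 1: x=0 → posterior Beta(9/4, 14/3)
obs 2: x=0 → posterior Beta(9/4, 17/3)
obs 3: x=0 → posterior Beta(9/4, 20/3)

alpha=9/4, beta=20/3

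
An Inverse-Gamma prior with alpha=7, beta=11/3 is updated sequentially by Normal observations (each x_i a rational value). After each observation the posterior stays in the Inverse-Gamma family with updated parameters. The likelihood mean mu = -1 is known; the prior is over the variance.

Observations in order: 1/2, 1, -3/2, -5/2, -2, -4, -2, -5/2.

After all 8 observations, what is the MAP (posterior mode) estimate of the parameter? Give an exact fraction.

11/9

obs 1: x=1/2 → posterior Inverse-Gamma(15/2, 115/24)
obs 2: x=1 → posterior Inverse-Gamma(8, 163/24)
obs 3: x=-3/2 → posterior Inverse-Gamma(17/2, 83/12)
obs 4: x=-5/2 → posterior Inverse-Gamma(9, 193/24)
obs 5: x=-2 → posterior Inverse-Gamma(19/2, 205/24)
obs 6: x=-4 → posterior Inverse-Gamma(10, 313/24)
obs 7: x=-2 → posterior Inverse-Gamma(21/2, 325/24)
obs 8: x=-5/2 → posterior Inverse-Gamma(11, 44/3)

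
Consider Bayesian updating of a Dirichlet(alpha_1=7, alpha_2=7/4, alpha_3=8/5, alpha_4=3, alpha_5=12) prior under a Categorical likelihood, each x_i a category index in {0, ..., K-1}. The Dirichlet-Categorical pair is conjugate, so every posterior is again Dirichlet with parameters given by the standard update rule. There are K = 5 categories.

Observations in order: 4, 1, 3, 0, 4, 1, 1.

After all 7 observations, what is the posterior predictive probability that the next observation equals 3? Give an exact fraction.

obs 1: x=4 → posterior Dirichlet(7, 7/4, 8/5, 3, 13)
obs 2: x=1 → posterior Dirichlet(7, 11/4, 8/5, 3, 13)
obs 3: x=3 → posterior Dirichlet(7, 11/4, 8/5, 4, 13)
obs 4: x=0 → posterior Dirichlet(8, 11/4, 8/5, 4, 13)
obs 5: x=4 → posterior Dirichlet(8, 11/4, 8/5, 4, 14)
obs 6: x=1 → posterior Dirichlet(8, 15/4, 8/5, 4, 14)
obs 7: x=1 → posterior Dirichlet(8, 19/4, 8/5, 4, 14)

80/647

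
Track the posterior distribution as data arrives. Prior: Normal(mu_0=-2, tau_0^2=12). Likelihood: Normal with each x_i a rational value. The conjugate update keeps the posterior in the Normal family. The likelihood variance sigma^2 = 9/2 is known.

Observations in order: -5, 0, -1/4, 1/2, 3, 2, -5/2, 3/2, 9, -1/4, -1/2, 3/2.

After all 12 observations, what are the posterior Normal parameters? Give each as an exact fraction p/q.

obs 1: x=-5 → posterior Normal(-46/11, 36/11)
obs 2: x=0 → posterior Normal(-46/19, 36/19)
obs 3: x=-1/4 → posterior Normal(-16/9, 4/3)
obs 4: x=1/2 → posterior Normal(-44/35, 36/35)
obs 5: x=3 → posterior Normal(-20/43, 36/43)
obs 6: x=2 → posterior Normal(-4/51, 12/17)
obs 7: x=-5/2 → posterior Normal(-24/59, 36/59)
obs 8: x=3/2 → posterior Normal(-12/67, 36/67)
obs 9: x=9 → posterior Normal(4/5, 12/25)
obs 10: x=-1/4 → posterior Normal(58/83, 36/83)
obs 11: x=-1/2 → posterior Normal(54/91, 36/91)
obs 12: x=3/2 → posterior Normal(2/3, 4/11)

mu_0=2/3, tau_0^2=4/11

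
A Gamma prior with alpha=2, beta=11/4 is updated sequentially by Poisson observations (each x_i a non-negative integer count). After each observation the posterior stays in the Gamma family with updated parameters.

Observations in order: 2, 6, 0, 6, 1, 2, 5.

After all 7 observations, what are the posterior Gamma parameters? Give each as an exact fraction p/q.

alpha=24, beta=39/4

obs 1: x=2 → posterior Gamma(4, 15/4)
obs 2: x=6 → posterior Gamma(10, 19/4)
obs 3: x=0 → posterior Gamma(10, 23/4)
obs 4: x=6 → posterior Gamma(16, 27/4)
obs 5: x=1 → posterior Gamma(17, 31/4)
obs 6: x=2 → posterior Gamma(19, 35/4)
obs 7: x=5 → posterior Gamma(24, 39/4)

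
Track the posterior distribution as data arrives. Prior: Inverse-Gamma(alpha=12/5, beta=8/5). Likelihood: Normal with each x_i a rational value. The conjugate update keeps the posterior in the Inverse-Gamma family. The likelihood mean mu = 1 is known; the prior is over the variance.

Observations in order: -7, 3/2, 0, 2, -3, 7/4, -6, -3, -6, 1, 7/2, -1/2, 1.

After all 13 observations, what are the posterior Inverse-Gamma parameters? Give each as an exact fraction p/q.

obs 1: x=-7 → posterior Inverse-Gamma(29/10, 168/5)
obs 2: x=3/2 → posterior Inverse-Gamma(17/5, 1349/40)
obs 3: x=0 → posterior Inverse-Gamma(39/10, 1369/40)
obs 4: x=2 → posterior Inverse-Gamma(22/5, 1389/40)
obs 5: x=-3 → posterior Inverse-Gamma(49/10, 1709/40)
obs 6: x=7/4 → posterior Inverse-Gamma(27/5, 6881/160)
obs 7: x=-6 → posterior Inverse-Gamma(59/10, 10801/160)
obs 8: x=-3 → posterior Inverse-Gamma(32/5, 12081/160)
obs 9: x=-6 → posterior Inverse-Gamma(69/10, 16001/160)
obs 10: x=1 → posterior Inverse-Gamma(37/5, 16001/160)
obs 11: x=7/2 → posterior Inverse-Gamma(79/10, 16501/160)
obs 12: x=-1/2 → posterior Inverse-Gamma(42/5, 16681/160)
obs 13: x=1 → posterior Inverse-Gamma(89/10, 16681/160)

alpha=89/10, beta=16681/160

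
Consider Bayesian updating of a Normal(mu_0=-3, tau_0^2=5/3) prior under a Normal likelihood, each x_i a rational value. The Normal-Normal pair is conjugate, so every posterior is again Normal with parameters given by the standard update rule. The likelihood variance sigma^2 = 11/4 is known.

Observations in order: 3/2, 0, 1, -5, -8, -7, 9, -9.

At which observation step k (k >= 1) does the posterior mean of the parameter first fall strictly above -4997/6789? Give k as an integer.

obs 1: x=3/2 → posterior Normal(-69/53, 55/53)
obs 2: x=0 → posterior Normal(-69/73, 55/73)
obs 3: x=1 → posterior Normal(-49/93, 55/93)
obs 4: x=-5 → posterior Normal(-149/113, 55/113)
obs 5: x=-8 → posterior Normal(-309/133, 55/133)
obs 6: x=-7 → posterior Normal(-449/153, 55/153)
obs 7: x=9 → posterior Normal(-269/173, 55/173)
obs 8: x=-9 → posterior Normal(-449/193, 55/193)

k = 3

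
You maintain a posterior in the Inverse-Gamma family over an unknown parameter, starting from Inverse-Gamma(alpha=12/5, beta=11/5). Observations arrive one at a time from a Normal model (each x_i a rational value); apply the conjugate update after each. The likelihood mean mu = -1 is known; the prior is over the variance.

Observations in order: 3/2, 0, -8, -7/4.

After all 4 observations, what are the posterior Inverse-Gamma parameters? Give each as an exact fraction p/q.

obs 1: x=3/2 → posterior Inverse-Gamma(29/10, 213/40)
obs 2: x=0 → posterior Inverse-Gamma(17/5, 233/40)
obs 3: x=-8 → posterior Inverse-Gamma(39/10, 1213/40)
obs 4: x=-7/4 → posterior Inverse-Gamma(22/5, 4897/160)

alpha=22/5, beta=4897/160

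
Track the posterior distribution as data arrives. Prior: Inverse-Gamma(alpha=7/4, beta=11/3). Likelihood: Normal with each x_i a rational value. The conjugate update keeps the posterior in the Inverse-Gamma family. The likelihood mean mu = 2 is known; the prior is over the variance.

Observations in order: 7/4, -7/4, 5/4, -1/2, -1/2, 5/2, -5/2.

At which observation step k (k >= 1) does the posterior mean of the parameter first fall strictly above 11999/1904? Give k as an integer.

k = 7

obs 1: x=7/4 → posterior Inverse-Gamma(9/4, 355/96)
obs 2: x=-7/4 → posterior Inverse-Gamma(11/4, 515/48)
obs 3: x=5/4 → posterior Inverse-Gamma(13/4, 1057/96)
obs 4: x=-1/2 → posterior Inverse-Gamma(15/4, 1357/96)
obs 5: x=-1/2 → posterior Inverse-Gamma(17/4, 1657/96)
obs 6: x=5/2 → posterior Inverse-Gamma(19/4, 1669/96)
obs 7: x=-5/2 → posterior Inverse-Gamma(21/4, 2641/96)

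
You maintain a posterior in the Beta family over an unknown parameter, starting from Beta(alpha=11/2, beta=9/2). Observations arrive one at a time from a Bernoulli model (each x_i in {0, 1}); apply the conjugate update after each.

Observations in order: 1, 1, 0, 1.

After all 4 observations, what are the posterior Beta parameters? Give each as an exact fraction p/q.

obs 1: x=1 → posterior Beta(13/2, 9/2)
obs 2: x=1 → posterior Beta(15/2, 9/2)
obs 3: x=0 → posterior Beta(15/2, 11/2)
obs 4: x=1 → posterior Beta(17/2, 11/2)

alpha=17/2, beta=11/2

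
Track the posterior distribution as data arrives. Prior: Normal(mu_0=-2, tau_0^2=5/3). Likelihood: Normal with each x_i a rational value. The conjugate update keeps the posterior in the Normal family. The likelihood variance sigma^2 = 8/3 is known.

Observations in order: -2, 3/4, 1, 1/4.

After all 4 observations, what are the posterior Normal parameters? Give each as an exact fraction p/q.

obs 1: x=-2 → posterior Normal(-2, 40/39)
obs 2: x=3/4 → posterior Normal(-89/72, 20/27)
obs 3: x=1 → posterior Normal(-3/4, 40/69)
obs 4: x=1/4 → posterior Normal(-4/7, 10/21)

mu_0=-4/7, tau_0^2=10/21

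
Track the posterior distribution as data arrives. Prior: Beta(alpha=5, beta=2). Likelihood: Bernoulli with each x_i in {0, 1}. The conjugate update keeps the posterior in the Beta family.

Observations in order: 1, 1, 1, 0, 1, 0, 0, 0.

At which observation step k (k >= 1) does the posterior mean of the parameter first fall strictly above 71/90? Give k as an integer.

obs 1: x=1 → posterior Beta(6, 2)
obs 2: x=1 → posterior Beta(7, 2)
obs 3: x=1 → posterior Beta(8, 2)
obs 4: x=0 → posterior Beta(8, 3)
obs 5: x=1 → posterior Beta(9, 3)
obs 6: x=0 → posterior Beta(9, 4)
obs 7: x=0 → posterior Beta(9, 5)
obs 8: x=0 → posterior Beta(9, 6)

k = 3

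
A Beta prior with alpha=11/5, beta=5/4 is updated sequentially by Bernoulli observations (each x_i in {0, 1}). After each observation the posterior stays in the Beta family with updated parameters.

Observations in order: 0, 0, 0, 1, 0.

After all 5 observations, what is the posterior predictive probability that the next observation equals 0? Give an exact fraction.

105/169

obs 1: x=0 → posterior Beta(11/5, 9/4)
obs 2: x=0 → posterior Beta(11/5, 13/4)
obs 3: x=0 → posterior Beta(11/5, 17/4)
obs 4: x=1 → posterior Beta(16/5, 17/4)
obs 5: x=0 → posterior Beta(16/5, 21/4)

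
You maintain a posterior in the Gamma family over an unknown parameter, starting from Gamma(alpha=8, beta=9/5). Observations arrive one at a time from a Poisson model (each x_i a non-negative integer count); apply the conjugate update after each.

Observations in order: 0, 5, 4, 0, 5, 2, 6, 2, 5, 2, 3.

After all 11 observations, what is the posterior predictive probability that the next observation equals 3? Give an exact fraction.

11980862733273560095232610355117676965693028725872997110457626895318761632432128000/56002715148753656906361959363868046177888387145172235042696230852807420496003672149

obs 1: x=0 → posterior Gamma(8, 14/5)
obs 2: x=5 → posterior Gamma(13, 19/5)
obs 3: x=4 → posterior Gamma(17, 24/5)
obs 4: x=0 → posterior Gamma(17, 29/5)
obs 5: x=5 → posterior Gamma(22, 34/5)
obs 6: x=2 → posterior Gamma(24, 39/5)
obs 7: x=6 → posterior Gamma(30, 44/5)
obs 8: x=2 → posterior Gamma(32, 49/5)
obs 9: x=5 → posterior Gamma(37, 54/5)
obs 10: x=2 → posterior Gamma(39, 59/5)
obs 11: x=3 → posterior Gamma(42, 64/5)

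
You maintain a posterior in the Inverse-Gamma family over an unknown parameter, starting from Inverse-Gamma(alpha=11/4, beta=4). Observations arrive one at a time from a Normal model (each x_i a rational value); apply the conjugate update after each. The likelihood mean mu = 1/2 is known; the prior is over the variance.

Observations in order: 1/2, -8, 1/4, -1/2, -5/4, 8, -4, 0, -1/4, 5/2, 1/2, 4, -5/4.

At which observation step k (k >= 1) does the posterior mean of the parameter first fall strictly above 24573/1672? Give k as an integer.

k = 6

obs 1: x=1/2 → posterior Inverse-Gamma(13/4, 4)
obs 2: x=-8 → posterior Inverse-Gamma(15/4, 321/8)
obs 3: x=1/4 → posterior Inverse-Gamma(17/4, 1285/32)
obs 4: x=-1/2 → posterior Inverse-Gamma(19/4, 1301/32)
obs 5: x=-5/4 → posterior Inverse-Gamma(21/4, 675/16)
obs 6: x=8 → posterior Inverse-Gamma(23/4, 1125/16)
obs 7: x=-4 → posterior Inverse-Gamma(25/4, 1287/16)
obs 8: x=0 → posterior Inverse-Gamma(27/4, 1289/16)
obs 9: x=-1/4 → posterior Inverse-Gamma(29/4, 2587/32)
obs 10: x=5/2 → posterior Inverse-Gamma(31/4, 2651/32)
obs 11: x=1/2 → posterior Inverse-Gamma(33/4, 2651/32)
obs 12: x=4 → posterior Inverse-Gamma(35/4, 2847/32)
obs 13: x=-5/4 → posterior Inverse-Gamma(37/4, 181/2)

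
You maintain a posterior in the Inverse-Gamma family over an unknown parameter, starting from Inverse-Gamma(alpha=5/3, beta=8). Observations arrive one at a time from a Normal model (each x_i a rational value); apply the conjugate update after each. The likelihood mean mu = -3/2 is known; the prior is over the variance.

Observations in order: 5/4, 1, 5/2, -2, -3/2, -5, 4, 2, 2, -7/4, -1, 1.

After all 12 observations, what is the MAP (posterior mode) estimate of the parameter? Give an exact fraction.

obs 1: x=5/4 → posterior Inverse-Gamma(13/6, 377/32)
obs 2: x=1 → posterior Inverse-Gamma(8/3, 477/32)
obs 3: x=5/2 → posterior Inverse-Gamma(19/6, 733/32)
obs 4: x=-2 → posterior Inverse-Gamma(11/3, 737/32)
obs 5: x=-3/2 → posterior Inverse-Gamma(25/6, 737/32)
obs 6: x=-5 → posterior Inverse-Gamma(14/3, 933/32)
obs 7: x=4 → posterior Inverse-Gamma(31/6, 1417/32)
obs 8: x=2 → posterior Inverse-Gamma(17/3, 1613/32)
obs 9: x=2 → posterior Inverse-Gamma(37/6, 1809/32)
obs 10: x=-7/4 → posterior Inverse-Gamma(20/3, 905/16)
obs 11: x=-1 → posterior Inverse-Gamma(43/6, 907/16)
obs 12: x=1 → posterior Inverse-Gamma(23/3, 957/16)

2871/416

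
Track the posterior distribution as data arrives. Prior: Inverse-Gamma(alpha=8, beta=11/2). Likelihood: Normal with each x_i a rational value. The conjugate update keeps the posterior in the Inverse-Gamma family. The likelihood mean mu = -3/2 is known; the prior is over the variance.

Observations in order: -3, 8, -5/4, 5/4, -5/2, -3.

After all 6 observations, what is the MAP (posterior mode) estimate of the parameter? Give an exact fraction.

305/64

obs 1: x=-3 → posterior Inverse-Gamma(17/2, 53/8)
obs 2: x=8 → posterior Inverse-Gamma(9, 207/4)
obs 3: x=-5/4 → posterior Inverse-Gamma(19/2, 1657/32)
obs 4: x=5/4 → posterior Inverse-Gamma(10, 889/16)
obs 5: x=-5/2 → posterior Inverse-Gamma(21/2, 897/16)
obs 6: x=-3 → posterior Inverse-Gamma(11, 915/16)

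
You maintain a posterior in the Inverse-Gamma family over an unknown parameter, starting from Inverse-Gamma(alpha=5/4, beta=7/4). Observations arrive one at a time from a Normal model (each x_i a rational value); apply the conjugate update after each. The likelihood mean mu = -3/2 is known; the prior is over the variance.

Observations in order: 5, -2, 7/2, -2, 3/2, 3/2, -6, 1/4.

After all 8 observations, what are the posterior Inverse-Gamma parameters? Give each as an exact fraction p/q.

alpha=21/4, beta=1801/32

obs 1: x=5 → posterior Inverse-Gamma(7/4, 183/8)
obs 2: x=-2 → posterior Inverse-Gamma(9/4, 23)
obs 3: x=7/2 → posterior Inverse-Gamma(11/4, 71/2)
obs 4: x=-2 → posterior Inverse-Gamma(13/4, 285/8)
obs 5: x=3/2 → posterior Inverse-Gamma(15/4, 321/8)
obs 6: x=3/2 → posterior Inverse-Gamma(17/4, 357/8)
obs 7: x=-6 → posterior Inverse-Gamma(19/4, 219/4)
obs 8: x=1/4 → posterior Inverse-Gamma(21/4, 1801/32)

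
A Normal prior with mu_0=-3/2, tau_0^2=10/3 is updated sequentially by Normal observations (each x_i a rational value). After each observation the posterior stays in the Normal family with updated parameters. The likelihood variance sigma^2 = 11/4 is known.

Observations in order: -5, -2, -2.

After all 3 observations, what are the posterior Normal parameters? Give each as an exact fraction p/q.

mu_0=-91/34, tau_0^2=110/153

obs 1: x=-5 → posterior Normal(-499/146, 110/73)
obs 2: x=-2 → posterior Normal(-659/226, 110/113)
obs 3: x=-2 → posterior Normal(-91/34, 110/153)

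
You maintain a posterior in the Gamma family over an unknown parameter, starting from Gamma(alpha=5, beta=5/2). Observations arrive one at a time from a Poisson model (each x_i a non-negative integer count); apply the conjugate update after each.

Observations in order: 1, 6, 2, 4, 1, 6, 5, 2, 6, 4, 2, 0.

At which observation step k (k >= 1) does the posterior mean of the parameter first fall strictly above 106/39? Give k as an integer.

obs 1: x=1 → posterior Gamma(6, 7/2)
obs 2: x=6 → posterior Gamma(12, 9/2)
obs 3: x=2 → posterior Gamma(14, 11/2)
obs 4: x=4 → posterior Gamma(18, 13/2)
obs 5: x=1 → posterior Gamma(19, 15/2)
obs 6: x=6 → posterior Gamma(25, 17/2)
obs 7: x=5 → posterior Gamma(30, 19/2)
obs 8: x=2 → posterior Gamma(32, 21/2)
obs 9: x=6 → posterior Gamma(38, 23/2)
obs 10: x=4 → posterior Gamma(42, 25/2)
obs 11: x=2 → posterior Gamma(44, 27/2)
obs 12: x=0 → posterior Gamma(44, 29/2)

k = 4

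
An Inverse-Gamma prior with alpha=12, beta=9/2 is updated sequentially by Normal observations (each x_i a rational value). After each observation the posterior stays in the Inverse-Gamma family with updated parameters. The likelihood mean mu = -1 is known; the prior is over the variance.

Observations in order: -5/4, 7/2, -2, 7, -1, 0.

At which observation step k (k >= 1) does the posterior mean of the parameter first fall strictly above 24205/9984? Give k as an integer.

k = 4

obs 1: x=-5/4 → posterior Inverse-Gamma(25/2, 145/32)
obs 2: x=7/2 → posterior Inverse-Gamma(13, 469/32)
obs 3: x=-2 → posterior Inverse-Gamma(27/2, 485/32)
obs 4: x=7 → posterior Inverse-Gamma(14, 1509/32)
obs 5: x=-1 → posterior Inverse-Gamma(29/2, 1509/32)
obs 6: x=0 → posterior Inverse-Gamma(15, 1525/32)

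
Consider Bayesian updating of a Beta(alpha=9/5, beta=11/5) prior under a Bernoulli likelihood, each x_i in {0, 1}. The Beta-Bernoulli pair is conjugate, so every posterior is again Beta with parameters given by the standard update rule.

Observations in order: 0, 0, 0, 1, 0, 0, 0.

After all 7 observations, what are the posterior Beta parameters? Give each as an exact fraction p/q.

alpha=14/5, beta=41/5

obs 1: x=0 → posterior Beta(9/5, 16/5)
obs 2: x=0 → posterior Beta(9/5, 21/5)
obs 3: x=0 → posterior Beta(9/5, 26/5)
obs 4: x=1 → posterior Beta(14/5, 26/5)
obs 5: x=0 → posterior Beta(14/5, 31/5)
obs 6: x=0 → posterior Beta(14/5, 36/5)
obs 7: x=0 → posterior Beta(14/5, 41/5)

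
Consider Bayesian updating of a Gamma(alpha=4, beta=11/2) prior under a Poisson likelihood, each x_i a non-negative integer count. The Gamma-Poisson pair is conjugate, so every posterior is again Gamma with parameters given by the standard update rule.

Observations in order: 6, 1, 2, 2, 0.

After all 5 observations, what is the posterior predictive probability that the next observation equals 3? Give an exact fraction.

370585413091257151717440/3244150909895248285300369

obs 1: x=6 → posterior Gamma(10, 13/2)
obs 2: x=1 → posterior Gamma(11, 15/2)
obs 3: x=2 → posterior Gamma(13, 17/2)
obs 4: x=2 → posterior Gamma(15, 19/2)
obs 5: x=0 → posterior Gamma(15, 21/2)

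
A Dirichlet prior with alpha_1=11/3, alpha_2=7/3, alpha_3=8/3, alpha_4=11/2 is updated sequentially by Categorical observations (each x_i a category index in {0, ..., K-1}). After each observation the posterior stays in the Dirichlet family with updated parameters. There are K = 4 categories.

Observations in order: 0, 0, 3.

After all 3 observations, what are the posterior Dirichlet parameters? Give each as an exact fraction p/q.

obs 1: x=0 → posterior Dirichlet(14/3, 7/3, 8/3, 11/2)
obs 2: x=0 → posterior Dirichlet(17/3, 7/3, 8/3, 11/2)
obs 3: x=3 → posterior Dirichlet(17/3, 7/3, 8/3, 13/2)

alpha_1=17/3, alpha_2=7/3, alpha_3=8/3, alpha_4=13/2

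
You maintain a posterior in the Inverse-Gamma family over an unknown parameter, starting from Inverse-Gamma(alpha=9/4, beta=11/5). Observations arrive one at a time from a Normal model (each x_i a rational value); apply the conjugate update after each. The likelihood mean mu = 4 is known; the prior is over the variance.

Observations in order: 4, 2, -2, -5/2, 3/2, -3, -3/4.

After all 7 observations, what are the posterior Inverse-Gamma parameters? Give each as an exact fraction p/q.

obs 1: x=4 → posterior Inverse-Gamma(11/4, 11/5)
obs 2: x=2 → posterior Inverse-Gamma(13/4, 21/5)
obs 3: x=-2 → posterior Inverse-Gamma(15/4, 111/5)
obs 4: x=-5/2 → posterior Inverse-Gamma(17/4, 1733/40)
obs 5: x=3/2 → posterior Inverse-Gamma(19/4, 929/20)
obs 6: x=-3 → posterior Inverse-Gamma(21/4, 1419/20)
obs 7: x=-3/4 → posterior Inverse-Gamma(23/4, 13157/160)

alpha=23/4, beta=13157/160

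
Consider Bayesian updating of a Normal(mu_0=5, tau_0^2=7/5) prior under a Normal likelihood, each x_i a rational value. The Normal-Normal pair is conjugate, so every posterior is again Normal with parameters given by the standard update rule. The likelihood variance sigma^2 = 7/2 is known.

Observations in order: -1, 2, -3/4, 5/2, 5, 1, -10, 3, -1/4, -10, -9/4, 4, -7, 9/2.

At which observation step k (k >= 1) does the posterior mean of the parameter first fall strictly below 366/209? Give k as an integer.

k = 7

obs 1: x=-1 → posterior Normal(23/7, 1)
obs 2: x=2 → posterior Normal(3, 7/9)
obs 3: x=-3/4 → posterior Normal(51/22, 7/11)
obs 4: x=5/2 → posterior Normal(61/26, 7/13)
obs 5: x=5 → posterior Normal(27/10, 7/15)
obs 6: x=1 → posterior Normal(5/2, 7/17)
obs 7: x=-10 → posterior Normal(45/38, 7/19)
obs 8: x=3 → posterior Normal(19/14, 1/3)
obs 9: x=-1/4 → posterior Normal(28/23, 7/23)
obs 10: x=-10 → posterior Normal(8/25, 7/25)
obs 11: x=-9/4 → posterior Normal(7/54, 7/27)
obs 12: x=4 → posterior Normal(23/58, 7/29)
obs 13: x=-7 → posterior Normal(-5/62, 7/31)
obs 14: x=9/2 → posterior Normal(13/66, 7/33)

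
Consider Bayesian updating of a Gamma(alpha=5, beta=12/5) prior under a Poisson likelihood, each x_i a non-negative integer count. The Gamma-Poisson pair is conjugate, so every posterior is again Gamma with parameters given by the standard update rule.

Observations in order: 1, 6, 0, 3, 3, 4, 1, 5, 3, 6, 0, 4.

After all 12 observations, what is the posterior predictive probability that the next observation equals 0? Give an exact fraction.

obs 1: x=1 → posterior Gamma(6, 17/5)
obs 2: x=6 → posterior Gamma(12, 22/5)
obs 3: x=0 → posterior Gamma(12, 27/5)
obs 4: x=3 → posterior Gamma(15, 32/5)
obs 5: x=3 → posterior Gamma(18, 37/5)
obs 6: x=4 → posterior Gamma(22, 42/5)
obs 7: x=1 → posterior Gamma(23, 47/5)
obs 8: x=5 → posterior Gamma(28, 52/5)
obs 9: x=3 → posterior Gamma(31, 57/5)
obs 10: x=6 → posterior Gamma(37, 62/5)
obs 11: x=0 → posterior Gamma(37, 67/5)
obs 12: x=4 → posterior Gamma(41, 72/5)

14145957653885679761892884164431017219175643616574736756024242800599259676672/221880804596155822483916220420443821810533948253748281037527829169937762144877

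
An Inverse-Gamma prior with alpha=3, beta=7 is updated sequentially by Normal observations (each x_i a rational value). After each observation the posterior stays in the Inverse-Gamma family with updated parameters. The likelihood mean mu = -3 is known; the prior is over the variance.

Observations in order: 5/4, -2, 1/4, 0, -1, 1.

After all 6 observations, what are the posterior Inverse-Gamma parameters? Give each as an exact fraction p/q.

obs 1: x=5/4 → posterior Inverse-Gamma(7/2, 513/32)
obs 2: x=-2 → posterior Inverse-Gamma(4, 529/32)
obs 3: x=1/4 → posterior Inverse-Gamma(9/2, 349/16)
obs 4: x=0 → posterior Inverse-Gamma(5, 421/16)
obs 5: x=-1 → posterior Inverse-Gamma(11/2, 453/16)
obs 6: x=1 → posterior Inverse-Gamma(6, 581/16)

alpha=6, beta=581/16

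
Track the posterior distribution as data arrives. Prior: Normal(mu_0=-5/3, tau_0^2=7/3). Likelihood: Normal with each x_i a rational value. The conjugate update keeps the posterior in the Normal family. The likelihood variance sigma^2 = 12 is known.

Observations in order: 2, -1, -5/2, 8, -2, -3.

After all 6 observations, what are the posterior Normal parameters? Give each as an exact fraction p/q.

mu_0=-33/52, tau_0^2=14/13

obs 1: x=2 → posterior Normal(-46/43, 84/43)
obs 2: x=-1 → posterior Normal(-53/50, 42/25)
obs 3: x=-5/2 → posterior Normal(-47/38, 28/19)
obs 4: x=8 → posterior Normal(-29/128, 21/16)
obs 5: x=-2 → posterior Normal(-57/142, 84/71)
obs 6: x=-3 → posterior Normal(-33/52, 14/13)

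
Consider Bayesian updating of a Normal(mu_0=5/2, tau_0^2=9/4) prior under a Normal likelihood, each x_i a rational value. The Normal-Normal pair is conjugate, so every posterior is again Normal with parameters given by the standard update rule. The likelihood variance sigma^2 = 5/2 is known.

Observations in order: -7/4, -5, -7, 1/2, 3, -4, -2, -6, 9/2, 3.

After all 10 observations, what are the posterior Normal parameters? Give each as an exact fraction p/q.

mu_0=-431/400, tau_0^2=9/40

obs 1: x=-7/4 → posterior Normal(37/76, 45/38)
obs 2: x=-5 → posterior Normal(-143/112, 45/56)
obs 3: x=-7 → posterior Normal(-395/148, 45/74)
obs 4: x=1/2 → posterior Normal(-377/184, 45/92)
obs 5: x=3 → posterior Normal(-269/220, 9/22)
obs 6: x=-4 → posterior Normal(-413/256, 45/128)
obs 7: x=-2 → posterior Normal(-485/292, 45/146)
obs 8: x=-6 → posterior Normal(-701/328, 45/164)
obs 9: x=9/2 → posterior Normal(-77/52, 45/182)
obs 10: x=3 → posterior Normal(-431/400, 9/40)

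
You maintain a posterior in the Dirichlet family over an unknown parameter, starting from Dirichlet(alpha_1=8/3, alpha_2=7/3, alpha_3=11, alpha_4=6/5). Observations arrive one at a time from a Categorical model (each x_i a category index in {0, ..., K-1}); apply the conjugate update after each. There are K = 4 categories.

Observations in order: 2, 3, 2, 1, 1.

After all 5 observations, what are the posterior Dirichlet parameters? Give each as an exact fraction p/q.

alpha_1=8/3, alpha_2=13/3, alpha_3=13, alpha_4=11/5

obs 1: x=2 → posterior Dirichlet(8/3, 7/3, 12, 6/5)
obs 2: x=3 → posterior Dirichlet(8/3, 7/3, 12, 11/5)
obs 3: x=2 → posterior Dirichlet(8/3, 7/3, 13, 11/5)
obs 4: x=1 → posterior Dirichlet(8/3, 10/3, 13, 11/5)
obs 5: x=1 → posterior Dirichlet(8/3, 13/3, 13, 11/5)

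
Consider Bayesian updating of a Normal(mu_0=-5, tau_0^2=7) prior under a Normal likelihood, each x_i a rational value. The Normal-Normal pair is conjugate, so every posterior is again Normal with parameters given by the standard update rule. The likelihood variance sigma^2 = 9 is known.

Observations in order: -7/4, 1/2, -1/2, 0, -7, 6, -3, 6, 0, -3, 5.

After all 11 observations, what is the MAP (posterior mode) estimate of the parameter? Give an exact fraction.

obs 1: x=-7/4 → posterior Normal(-229/64, 63/16)
obs 2: x=1/2 → posterior Normal(-215/92, 63/23)
obs 3: x=-1/2 → posterior Normal(-229/120, 21/10)
obs 4: x=0 → posterior Normal(-229/148, 63/37)
obs 5: x=-7 → posterior Normal(-425/176, 63/44)
obs 6: x=6 → posterior Normal(-257/204, 21/17)
obs 7: x=-3 → posterior Normal(-341/232, 63/58)
obs 8: x=6 → posterior Normal(-173/260, 63/65)
obs 9: x=0 → posterior Normal(-173/288, 7/8)
obs 10: x=-3 → posterior Normal(-257/316, 63/79)
obs 11: x=5 → posterior Normal(-117/344, 63/86)

-117/344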